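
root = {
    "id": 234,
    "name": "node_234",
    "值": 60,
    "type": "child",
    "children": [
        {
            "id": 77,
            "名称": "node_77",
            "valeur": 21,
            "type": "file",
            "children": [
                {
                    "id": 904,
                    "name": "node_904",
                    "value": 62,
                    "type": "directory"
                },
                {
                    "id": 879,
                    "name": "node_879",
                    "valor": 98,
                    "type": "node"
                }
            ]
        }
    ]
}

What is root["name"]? "node_234"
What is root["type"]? "child"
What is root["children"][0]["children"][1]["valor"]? 98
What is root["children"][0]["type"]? "file"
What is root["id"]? 234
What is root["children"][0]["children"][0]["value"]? 62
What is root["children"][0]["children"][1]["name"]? "node_879"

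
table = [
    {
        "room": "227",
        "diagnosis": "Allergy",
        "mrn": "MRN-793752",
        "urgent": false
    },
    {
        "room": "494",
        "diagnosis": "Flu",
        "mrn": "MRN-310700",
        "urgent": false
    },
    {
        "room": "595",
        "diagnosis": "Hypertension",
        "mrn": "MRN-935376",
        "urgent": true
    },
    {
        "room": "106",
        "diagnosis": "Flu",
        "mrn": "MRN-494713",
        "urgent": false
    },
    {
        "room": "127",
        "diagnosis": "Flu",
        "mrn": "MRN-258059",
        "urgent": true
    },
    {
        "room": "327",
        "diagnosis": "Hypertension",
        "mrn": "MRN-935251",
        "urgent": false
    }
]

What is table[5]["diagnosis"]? "Hypertension"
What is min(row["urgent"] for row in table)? False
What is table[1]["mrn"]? "MRN-310700"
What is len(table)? 6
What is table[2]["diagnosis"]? "Hypertension"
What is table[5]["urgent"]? False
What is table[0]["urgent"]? False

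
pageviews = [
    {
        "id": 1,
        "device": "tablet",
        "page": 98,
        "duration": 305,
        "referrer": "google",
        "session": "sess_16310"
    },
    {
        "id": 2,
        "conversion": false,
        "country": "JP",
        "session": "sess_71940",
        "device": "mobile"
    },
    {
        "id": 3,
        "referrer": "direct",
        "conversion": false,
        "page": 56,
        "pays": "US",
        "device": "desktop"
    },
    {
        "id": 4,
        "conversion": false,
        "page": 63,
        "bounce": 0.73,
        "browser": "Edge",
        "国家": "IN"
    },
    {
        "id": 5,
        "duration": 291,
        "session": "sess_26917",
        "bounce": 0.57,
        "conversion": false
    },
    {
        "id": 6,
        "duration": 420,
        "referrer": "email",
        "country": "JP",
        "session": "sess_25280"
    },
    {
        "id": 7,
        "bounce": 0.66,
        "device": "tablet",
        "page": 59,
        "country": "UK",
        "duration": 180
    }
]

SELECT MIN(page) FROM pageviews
56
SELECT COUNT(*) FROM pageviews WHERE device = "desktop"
1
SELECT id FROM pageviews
[1, 2, 3, 4, 5, 6, 7]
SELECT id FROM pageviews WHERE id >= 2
[2, 3, 4, 5, 6, 7]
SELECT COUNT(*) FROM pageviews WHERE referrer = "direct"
1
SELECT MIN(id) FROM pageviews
1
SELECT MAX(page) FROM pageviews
98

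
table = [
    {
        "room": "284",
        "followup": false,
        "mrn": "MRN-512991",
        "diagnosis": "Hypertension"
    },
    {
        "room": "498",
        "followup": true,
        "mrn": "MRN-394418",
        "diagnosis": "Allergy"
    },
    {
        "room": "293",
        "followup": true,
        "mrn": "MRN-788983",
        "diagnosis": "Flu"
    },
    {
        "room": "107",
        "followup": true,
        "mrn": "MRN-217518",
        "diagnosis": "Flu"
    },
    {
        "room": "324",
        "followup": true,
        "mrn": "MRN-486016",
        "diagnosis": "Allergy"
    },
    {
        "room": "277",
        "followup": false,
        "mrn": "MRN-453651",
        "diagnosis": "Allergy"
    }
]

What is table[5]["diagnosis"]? "Allergy"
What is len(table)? 6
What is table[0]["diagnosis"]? "Hypertension"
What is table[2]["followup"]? True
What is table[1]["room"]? "498"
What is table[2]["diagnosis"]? "Flu"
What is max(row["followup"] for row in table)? True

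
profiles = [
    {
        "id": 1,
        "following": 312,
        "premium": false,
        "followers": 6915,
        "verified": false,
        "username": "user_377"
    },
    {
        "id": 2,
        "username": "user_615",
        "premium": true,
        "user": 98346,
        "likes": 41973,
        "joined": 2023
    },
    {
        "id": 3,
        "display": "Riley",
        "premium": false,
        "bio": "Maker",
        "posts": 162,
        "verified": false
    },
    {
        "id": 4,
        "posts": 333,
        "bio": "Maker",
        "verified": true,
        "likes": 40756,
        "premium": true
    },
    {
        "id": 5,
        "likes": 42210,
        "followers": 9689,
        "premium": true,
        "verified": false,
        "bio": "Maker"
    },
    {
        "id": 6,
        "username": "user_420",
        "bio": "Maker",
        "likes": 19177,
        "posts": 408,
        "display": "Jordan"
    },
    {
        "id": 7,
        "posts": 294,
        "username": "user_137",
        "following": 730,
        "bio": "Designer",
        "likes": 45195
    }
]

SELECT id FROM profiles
[1, 2, 3, 4, 5, 6, 7]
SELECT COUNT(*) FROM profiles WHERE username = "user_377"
1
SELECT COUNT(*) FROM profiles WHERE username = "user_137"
1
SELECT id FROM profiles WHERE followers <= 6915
[1]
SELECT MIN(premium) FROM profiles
False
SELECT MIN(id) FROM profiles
1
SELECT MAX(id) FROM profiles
7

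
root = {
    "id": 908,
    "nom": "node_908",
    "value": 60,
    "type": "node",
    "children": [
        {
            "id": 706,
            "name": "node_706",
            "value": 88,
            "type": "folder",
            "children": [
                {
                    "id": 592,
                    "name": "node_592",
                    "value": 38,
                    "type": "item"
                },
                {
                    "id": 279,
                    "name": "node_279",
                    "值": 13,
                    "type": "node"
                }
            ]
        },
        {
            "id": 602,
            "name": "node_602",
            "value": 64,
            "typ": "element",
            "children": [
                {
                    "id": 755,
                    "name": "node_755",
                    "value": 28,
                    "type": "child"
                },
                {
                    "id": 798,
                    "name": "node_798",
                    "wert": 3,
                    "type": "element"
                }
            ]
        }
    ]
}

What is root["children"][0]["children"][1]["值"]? 13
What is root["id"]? 908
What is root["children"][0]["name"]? "node_706"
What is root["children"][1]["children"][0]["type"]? "child"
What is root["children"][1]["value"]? 64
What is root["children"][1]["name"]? "node_602"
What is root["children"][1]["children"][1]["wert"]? 3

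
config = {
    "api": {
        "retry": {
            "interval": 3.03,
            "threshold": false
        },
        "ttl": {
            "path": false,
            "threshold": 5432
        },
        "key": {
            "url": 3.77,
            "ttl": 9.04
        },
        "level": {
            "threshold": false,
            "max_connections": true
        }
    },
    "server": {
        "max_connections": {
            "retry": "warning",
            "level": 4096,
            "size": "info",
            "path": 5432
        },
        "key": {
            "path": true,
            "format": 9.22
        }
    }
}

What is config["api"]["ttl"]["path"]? False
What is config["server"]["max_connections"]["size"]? "info"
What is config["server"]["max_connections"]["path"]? 5432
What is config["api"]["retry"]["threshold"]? False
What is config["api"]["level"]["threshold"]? False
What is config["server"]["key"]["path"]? True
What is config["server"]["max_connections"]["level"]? 4096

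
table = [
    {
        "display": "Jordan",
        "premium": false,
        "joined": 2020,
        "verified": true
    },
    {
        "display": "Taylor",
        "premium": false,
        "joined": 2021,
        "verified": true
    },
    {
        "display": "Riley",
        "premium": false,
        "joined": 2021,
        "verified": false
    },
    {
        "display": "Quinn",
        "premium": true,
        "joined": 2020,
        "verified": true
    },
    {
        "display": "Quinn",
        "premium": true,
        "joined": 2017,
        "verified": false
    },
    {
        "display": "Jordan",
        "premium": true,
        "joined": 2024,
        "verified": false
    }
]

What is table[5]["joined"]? 2024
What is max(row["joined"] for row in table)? 2024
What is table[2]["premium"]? False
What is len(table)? 6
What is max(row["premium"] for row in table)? True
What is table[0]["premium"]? False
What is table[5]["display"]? "Jordan"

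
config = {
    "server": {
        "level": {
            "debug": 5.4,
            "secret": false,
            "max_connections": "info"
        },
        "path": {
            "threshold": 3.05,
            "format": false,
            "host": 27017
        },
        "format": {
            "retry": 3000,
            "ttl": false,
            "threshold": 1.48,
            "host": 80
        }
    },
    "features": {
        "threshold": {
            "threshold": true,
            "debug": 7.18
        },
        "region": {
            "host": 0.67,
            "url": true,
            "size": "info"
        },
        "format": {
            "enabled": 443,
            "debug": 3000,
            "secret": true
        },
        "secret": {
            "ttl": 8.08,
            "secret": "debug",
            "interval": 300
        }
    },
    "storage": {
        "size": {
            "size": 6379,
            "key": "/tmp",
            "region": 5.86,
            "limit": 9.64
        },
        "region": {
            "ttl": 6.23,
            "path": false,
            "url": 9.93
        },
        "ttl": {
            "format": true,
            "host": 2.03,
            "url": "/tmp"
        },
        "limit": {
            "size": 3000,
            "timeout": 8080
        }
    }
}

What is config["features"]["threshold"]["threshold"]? True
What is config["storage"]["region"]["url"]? 9.93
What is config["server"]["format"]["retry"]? 3000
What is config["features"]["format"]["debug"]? 3000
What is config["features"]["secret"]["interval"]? 300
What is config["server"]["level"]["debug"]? 5.4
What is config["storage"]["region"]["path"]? False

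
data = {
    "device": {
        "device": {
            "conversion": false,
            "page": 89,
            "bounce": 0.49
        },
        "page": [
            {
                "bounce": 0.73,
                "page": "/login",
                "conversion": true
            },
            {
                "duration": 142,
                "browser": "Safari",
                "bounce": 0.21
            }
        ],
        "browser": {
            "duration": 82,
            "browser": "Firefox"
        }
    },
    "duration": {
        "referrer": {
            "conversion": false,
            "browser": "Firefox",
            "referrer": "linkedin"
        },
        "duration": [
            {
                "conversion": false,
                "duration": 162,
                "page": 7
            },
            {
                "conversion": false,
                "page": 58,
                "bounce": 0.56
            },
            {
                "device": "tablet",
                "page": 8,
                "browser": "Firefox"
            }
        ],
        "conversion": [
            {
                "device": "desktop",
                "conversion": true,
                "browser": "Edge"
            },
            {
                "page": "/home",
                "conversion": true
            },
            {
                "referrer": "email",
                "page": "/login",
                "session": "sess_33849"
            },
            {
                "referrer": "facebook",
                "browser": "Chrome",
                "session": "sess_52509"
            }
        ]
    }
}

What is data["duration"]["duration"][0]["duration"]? 162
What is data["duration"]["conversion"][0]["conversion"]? True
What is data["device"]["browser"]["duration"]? 82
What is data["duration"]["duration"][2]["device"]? "tablet"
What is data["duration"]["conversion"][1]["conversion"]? True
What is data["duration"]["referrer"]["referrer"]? "linkedin"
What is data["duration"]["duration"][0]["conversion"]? False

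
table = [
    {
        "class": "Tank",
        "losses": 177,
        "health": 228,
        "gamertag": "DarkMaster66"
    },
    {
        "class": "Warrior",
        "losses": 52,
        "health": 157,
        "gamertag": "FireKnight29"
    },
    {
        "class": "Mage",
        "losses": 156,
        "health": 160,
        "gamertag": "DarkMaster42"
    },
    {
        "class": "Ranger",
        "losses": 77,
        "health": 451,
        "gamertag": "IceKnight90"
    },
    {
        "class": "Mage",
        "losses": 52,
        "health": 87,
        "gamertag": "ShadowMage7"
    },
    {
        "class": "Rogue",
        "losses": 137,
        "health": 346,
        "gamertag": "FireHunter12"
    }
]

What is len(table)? 6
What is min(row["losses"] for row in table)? 52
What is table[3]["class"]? "Ranger"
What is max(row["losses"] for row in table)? 177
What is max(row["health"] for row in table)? 451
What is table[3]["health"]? 451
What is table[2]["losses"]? 156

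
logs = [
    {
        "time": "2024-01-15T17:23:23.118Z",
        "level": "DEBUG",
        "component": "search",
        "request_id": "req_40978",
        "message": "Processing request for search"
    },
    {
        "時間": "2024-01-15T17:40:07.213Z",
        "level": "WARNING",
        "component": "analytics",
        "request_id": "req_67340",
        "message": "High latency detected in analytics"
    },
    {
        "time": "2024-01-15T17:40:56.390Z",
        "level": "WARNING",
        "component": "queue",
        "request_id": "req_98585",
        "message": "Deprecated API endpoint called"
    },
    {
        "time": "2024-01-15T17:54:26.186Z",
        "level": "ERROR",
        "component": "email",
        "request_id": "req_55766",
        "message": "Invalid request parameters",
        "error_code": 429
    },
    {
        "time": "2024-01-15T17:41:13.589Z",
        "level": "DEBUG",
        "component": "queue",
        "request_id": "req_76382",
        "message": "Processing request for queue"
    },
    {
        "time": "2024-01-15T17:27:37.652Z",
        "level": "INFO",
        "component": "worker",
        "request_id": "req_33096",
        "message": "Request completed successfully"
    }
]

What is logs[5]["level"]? "INFO"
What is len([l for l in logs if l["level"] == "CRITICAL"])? 0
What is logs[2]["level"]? "WARNING"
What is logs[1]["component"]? "analytics"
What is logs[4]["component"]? "queue"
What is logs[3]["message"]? "Invalid request parameters"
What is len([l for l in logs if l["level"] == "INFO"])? 1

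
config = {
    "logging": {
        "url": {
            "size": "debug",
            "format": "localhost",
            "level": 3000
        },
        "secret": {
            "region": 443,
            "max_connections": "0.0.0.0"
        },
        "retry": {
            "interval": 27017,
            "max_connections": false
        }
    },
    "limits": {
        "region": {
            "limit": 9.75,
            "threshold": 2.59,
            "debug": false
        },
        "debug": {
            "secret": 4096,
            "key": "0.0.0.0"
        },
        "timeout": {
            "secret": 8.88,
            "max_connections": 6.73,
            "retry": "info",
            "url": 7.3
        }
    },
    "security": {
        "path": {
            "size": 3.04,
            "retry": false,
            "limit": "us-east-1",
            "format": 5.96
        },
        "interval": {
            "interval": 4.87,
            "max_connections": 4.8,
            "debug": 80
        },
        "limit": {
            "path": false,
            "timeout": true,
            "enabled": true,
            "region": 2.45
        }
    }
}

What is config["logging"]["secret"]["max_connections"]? "0.0.0.0"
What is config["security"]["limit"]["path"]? False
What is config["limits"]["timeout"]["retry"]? "info"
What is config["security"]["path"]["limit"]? "us-east-1"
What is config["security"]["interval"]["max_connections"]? 4.8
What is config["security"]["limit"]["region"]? 2.45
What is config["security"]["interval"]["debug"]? 80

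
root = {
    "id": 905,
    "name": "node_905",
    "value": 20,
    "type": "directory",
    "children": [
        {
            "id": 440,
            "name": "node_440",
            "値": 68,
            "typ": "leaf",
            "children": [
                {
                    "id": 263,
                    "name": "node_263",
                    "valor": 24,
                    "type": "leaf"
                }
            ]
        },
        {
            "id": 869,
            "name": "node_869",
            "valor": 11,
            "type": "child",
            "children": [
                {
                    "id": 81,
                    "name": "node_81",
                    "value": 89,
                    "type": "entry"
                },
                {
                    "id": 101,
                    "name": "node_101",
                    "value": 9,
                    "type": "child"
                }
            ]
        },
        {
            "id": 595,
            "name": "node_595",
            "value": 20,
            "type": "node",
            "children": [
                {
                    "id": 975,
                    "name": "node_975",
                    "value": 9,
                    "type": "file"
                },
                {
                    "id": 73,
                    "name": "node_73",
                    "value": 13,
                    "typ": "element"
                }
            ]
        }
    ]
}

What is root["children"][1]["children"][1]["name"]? "node_101"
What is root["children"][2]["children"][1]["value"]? 13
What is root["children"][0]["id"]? 440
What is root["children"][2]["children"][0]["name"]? "node_975"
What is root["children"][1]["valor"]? 11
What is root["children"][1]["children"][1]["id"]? 101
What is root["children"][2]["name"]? "node_595"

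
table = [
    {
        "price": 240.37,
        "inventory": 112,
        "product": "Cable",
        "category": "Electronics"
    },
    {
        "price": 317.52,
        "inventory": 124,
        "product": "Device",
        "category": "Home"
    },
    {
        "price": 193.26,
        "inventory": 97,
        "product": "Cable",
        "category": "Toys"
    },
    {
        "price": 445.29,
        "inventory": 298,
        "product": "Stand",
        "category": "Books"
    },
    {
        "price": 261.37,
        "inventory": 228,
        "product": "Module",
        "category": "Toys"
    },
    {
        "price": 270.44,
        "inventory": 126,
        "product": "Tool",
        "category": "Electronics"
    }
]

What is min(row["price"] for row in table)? 193.26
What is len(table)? 6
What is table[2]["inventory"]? 97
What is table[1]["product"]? "Device"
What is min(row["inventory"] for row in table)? 97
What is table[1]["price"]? 317.52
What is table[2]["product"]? "Cable"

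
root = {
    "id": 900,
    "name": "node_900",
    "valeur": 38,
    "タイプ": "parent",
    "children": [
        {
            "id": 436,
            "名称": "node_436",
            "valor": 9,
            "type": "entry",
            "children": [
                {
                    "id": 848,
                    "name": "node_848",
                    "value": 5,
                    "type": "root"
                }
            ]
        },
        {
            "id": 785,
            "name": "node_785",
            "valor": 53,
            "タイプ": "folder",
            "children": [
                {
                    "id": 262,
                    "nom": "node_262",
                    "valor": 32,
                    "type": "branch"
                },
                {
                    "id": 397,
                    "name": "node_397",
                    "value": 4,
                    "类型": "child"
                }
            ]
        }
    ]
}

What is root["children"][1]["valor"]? 53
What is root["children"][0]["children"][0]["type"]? "root"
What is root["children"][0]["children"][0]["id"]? 848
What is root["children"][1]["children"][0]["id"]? 262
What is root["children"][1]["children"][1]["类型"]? "child"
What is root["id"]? 900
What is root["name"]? "node_900"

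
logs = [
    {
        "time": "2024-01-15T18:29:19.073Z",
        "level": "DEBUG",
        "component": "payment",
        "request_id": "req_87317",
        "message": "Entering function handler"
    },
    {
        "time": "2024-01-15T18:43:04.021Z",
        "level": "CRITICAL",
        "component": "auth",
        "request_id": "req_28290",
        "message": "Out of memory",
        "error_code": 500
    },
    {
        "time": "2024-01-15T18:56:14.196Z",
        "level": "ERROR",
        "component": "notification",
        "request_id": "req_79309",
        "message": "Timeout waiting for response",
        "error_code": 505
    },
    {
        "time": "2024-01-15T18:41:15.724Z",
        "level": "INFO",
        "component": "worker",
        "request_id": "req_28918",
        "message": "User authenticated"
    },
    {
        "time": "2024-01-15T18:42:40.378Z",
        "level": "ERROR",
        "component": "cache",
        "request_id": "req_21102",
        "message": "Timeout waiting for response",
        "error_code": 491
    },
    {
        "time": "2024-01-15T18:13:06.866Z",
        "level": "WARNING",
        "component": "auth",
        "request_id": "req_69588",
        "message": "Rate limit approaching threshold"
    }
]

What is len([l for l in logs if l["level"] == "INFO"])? 1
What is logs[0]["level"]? "DEBUG"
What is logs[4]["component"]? "cache"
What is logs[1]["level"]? "CRITICAL"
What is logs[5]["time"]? "2024-01-15T18:13:06.866Z"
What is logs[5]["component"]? "auth"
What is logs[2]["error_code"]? 505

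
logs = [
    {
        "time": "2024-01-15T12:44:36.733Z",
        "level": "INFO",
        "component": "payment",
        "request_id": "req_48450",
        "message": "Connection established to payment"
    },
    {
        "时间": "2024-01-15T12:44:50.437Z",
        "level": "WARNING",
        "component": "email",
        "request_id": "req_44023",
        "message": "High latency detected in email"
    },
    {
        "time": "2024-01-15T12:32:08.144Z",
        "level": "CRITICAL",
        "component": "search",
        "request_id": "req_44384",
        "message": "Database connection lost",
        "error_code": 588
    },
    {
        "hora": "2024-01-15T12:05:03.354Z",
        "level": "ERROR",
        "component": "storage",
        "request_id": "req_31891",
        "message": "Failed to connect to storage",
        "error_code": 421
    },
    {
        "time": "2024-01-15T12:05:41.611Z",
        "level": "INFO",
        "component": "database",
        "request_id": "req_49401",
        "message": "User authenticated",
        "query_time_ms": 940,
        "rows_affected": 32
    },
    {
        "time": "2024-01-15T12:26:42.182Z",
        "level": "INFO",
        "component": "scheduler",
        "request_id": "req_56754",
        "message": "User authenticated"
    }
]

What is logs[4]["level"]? "INFO"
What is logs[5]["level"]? "INFO"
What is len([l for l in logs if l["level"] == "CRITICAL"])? 1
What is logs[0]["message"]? "Connection established to payment"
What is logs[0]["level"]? "INFO"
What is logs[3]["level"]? "ERROR"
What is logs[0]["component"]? "payment"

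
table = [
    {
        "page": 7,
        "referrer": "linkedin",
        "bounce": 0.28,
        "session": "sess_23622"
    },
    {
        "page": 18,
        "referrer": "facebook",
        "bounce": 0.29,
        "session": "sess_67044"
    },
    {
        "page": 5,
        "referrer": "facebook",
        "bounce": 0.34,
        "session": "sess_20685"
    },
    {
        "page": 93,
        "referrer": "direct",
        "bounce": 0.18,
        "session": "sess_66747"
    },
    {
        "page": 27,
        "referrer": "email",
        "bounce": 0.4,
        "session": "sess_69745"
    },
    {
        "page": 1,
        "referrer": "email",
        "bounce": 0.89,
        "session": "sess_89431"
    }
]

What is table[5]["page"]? 1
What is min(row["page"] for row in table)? 1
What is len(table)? 6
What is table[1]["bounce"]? 0.29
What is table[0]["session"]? "sess_23622"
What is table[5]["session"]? "sess_89431"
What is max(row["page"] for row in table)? 93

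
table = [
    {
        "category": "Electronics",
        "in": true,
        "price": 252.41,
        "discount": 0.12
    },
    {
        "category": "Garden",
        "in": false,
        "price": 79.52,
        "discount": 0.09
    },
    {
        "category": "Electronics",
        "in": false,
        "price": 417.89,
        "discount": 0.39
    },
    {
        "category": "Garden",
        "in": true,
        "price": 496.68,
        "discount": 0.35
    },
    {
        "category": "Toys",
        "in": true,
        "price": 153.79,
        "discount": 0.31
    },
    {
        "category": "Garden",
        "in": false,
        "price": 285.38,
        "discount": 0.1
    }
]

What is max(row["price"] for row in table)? 496.68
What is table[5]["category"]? "Garden"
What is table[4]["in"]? True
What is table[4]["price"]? 153.79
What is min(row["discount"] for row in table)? 0.09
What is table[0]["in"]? True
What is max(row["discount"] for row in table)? 0.39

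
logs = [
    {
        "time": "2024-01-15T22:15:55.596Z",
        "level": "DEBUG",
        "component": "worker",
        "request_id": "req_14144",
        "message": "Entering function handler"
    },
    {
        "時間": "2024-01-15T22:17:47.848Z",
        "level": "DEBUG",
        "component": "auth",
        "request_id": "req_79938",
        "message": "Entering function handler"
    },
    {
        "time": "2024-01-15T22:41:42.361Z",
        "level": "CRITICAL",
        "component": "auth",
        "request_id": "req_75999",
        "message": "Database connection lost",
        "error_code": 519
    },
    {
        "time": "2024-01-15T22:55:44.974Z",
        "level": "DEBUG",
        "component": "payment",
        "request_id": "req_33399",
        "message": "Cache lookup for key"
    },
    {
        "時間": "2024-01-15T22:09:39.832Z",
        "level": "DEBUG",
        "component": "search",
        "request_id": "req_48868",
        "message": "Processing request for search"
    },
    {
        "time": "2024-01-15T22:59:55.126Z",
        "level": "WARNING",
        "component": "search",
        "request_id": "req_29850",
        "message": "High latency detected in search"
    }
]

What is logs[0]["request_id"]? "req_14144"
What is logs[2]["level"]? "CRITICAL"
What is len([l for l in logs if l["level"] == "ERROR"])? 0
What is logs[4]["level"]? "DEBUG"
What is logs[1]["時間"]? "2024-01-15T22:17:47.848Z"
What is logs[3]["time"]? "2024-01-15T22:55:44.974Z"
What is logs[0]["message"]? "Entering function handler"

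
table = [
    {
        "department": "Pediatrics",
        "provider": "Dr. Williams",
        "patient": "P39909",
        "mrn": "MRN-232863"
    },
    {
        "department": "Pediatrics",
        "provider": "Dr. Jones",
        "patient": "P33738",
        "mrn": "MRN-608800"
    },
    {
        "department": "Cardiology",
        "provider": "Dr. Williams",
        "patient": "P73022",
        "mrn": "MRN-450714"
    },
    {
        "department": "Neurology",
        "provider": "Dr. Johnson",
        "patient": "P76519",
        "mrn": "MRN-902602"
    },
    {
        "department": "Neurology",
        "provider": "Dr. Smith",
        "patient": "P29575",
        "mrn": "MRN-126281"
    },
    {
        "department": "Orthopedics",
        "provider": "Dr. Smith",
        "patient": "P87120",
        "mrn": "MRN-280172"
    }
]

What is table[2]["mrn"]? "MRN-450714"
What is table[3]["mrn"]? "MRN-902602"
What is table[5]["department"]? "Orthopedics"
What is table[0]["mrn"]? "MRN-232863"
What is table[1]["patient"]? "P33738"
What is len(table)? 6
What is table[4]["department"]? "Neurology"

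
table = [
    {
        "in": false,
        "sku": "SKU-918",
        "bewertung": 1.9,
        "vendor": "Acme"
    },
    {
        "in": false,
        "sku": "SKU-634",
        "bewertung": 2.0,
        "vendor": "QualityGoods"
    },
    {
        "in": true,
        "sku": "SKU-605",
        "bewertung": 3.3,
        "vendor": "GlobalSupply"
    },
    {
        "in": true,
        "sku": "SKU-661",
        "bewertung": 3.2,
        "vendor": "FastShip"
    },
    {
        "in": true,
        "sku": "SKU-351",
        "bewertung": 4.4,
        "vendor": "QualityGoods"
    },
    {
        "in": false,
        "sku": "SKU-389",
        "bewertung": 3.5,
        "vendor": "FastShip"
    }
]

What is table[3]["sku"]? "SKU-661"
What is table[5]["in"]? False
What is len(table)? 6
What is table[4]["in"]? True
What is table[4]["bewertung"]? 4.4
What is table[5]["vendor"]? "FastShip"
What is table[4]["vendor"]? "QualityGoods"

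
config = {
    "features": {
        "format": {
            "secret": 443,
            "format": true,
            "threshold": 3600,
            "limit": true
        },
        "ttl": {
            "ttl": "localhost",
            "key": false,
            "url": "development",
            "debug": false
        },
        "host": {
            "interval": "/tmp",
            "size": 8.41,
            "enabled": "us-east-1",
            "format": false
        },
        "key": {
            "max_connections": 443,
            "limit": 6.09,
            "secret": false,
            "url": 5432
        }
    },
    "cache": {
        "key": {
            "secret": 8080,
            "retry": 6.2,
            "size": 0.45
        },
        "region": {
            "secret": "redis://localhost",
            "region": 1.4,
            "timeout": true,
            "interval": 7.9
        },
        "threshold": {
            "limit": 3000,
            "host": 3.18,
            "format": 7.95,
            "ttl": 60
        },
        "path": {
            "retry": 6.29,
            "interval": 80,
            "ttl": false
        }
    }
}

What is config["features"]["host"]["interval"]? "/tmp"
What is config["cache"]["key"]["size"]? 0.45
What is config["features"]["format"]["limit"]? True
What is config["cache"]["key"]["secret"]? 8080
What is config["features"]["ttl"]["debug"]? False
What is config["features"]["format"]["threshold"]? 3600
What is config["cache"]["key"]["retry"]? 6.2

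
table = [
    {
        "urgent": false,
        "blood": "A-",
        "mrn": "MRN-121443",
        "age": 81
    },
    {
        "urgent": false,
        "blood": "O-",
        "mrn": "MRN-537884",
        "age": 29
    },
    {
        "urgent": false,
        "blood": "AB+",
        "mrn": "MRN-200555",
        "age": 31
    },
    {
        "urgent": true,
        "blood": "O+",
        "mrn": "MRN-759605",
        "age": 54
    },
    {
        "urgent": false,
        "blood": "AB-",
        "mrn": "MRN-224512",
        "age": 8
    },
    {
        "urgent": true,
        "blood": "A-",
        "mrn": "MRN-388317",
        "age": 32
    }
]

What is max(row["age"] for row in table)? 81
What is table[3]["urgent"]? True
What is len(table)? 6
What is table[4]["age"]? 8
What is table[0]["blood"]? "A-"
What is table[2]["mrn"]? "MRN-200555"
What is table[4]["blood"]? "AB-"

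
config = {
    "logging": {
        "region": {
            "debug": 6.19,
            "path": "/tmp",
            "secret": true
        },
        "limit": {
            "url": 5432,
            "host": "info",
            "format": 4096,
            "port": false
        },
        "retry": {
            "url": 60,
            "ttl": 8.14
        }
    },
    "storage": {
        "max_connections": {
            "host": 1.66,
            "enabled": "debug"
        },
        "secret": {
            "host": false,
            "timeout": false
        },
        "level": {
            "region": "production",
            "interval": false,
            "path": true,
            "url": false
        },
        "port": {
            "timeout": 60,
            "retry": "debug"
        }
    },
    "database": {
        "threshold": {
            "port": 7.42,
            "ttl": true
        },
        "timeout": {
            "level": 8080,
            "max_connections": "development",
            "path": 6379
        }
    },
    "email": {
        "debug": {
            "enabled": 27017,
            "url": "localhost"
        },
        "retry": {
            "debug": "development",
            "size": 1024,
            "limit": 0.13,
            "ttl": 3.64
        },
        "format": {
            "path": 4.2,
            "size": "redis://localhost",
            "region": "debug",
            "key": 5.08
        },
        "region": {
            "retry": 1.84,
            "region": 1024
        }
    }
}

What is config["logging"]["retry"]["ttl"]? 8.14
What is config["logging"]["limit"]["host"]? "info"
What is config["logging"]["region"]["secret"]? True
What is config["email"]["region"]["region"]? 1024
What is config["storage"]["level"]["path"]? True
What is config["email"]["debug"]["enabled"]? 27017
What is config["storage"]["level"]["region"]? "production"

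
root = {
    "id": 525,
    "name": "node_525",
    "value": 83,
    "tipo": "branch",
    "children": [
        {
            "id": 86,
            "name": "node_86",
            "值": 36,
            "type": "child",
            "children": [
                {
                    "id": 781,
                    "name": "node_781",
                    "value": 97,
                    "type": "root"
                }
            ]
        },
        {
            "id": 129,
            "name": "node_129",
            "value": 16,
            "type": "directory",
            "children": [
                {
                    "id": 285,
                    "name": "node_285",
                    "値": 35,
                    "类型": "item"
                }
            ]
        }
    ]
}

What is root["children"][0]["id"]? 86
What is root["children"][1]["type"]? "directory"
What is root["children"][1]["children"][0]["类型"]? "item"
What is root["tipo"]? "branch"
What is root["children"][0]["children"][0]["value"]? 97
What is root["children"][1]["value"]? 16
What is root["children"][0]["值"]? 36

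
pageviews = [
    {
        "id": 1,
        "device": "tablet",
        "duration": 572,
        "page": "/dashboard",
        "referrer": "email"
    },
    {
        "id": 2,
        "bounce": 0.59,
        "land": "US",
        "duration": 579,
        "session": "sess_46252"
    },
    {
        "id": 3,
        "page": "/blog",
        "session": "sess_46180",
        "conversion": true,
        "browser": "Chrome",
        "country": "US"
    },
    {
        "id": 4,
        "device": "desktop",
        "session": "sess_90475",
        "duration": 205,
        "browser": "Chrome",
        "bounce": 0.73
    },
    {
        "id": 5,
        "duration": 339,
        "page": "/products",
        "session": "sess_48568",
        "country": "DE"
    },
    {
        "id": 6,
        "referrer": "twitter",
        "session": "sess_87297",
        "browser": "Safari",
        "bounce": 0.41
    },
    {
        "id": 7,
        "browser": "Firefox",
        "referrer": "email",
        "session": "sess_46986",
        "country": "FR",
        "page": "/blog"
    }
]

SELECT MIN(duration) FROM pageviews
205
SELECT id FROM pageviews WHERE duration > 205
[1, 2, 5]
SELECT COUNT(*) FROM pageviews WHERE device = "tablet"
1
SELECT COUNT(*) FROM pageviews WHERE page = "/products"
1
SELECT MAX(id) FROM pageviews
7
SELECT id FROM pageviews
[1, 2, 3, 4, 5, 6, 7]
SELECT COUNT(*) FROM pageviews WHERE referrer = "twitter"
1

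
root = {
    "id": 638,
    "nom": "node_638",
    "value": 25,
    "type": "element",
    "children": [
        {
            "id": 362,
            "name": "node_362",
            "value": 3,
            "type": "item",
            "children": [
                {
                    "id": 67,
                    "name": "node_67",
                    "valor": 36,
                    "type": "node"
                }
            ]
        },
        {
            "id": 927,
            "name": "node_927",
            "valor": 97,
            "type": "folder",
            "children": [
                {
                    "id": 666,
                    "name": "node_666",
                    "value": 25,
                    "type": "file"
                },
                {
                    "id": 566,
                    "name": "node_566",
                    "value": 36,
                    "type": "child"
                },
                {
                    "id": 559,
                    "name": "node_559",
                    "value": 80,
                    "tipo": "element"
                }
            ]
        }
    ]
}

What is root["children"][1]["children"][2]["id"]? 559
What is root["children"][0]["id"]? 362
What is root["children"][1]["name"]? "node_927"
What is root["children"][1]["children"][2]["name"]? "node_559"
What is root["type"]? "element"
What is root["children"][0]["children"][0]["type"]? "node"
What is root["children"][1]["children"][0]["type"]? "file"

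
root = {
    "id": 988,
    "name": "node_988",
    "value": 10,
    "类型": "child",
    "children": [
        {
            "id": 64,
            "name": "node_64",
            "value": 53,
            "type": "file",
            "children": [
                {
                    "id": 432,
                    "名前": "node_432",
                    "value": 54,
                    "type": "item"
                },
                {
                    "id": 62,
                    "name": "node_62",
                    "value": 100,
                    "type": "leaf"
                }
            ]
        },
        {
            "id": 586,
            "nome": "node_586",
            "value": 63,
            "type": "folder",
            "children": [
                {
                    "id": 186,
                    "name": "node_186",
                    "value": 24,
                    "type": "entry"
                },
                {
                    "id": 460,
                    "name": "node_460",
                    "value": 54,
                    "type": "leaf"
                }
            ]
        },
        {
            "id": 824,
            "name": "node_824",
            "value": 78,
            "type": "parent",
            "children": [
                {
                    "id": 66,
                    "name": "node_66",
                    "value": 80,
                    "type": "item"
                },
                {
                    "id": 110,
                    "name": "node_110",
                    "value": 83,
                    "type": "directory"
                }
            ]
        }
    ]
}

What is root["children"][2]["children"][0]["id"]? 66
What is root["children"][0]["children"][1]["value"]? 100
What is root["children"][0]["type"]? "file"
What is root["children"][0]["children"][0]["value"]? 54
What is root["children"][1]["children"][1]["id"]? 460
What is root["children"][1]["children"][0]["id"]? 186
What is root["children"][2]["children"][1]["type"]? "directory"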